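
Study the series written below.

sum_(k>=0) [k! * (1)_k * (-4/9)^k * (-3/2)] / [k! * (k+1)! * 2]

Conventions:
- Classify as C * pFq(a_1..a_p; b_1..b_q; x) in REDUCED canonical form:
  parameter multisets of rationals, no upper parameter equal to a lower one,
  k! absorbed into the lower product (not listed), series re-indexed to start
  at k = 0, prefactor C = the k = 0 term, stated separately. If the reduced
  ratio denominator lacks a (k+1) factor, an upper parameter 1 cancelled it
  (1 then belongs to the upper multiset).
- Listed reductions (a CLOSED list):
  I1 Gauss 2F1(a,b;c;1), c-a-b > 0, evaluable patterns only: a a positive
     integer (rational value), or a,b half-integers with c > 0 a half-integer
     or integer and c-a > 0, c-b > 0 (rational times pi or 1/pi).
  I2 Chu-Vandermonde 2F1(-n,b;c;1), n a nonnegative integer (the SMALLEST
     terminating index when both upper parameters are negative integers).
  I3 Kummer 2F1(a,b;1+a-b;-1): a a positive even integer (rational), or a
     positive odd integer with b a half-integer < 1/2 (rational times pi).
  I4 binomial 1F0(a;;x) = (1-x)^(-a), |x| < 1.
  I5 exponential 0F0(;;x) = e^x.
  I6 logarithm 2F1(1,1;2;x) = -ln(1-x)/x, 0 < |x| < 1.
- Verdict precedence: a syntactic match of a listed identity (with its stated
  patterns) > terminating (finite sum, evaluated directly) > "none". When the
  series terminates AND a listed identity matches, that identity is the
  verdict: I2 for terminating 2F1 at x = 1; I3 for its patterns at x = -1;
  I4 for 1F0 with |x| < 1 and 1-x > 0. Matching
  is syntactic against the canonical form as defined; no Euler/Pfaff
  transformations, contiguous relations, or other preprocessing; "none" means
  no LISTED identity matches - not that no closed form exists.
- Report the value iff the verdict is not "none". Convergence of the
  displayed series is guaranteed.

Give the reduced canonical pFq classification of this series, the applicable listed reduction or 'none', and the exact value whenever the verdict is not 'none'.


Reduced: x = -4/9, 2F1, upper = {1, 1}, lower = {2}, C = -3/4. Verdict at x = -4/9: the I6 logarithm reduction matches (the logarithm: parameters (1,1;2), x = -4/9). Sum: (-27/16) * ln(13/9).

Key observation: t_0 being -3/4, the constant factors (prefactor -3/4) combine into one prefactor.
Step ratio: r(k) = (-4/9) * (k+1) (k+1) / [(k+2) (k+1)] - rational in k, leading ratio (-4/9); with t_0 = -3/4, classification follows.


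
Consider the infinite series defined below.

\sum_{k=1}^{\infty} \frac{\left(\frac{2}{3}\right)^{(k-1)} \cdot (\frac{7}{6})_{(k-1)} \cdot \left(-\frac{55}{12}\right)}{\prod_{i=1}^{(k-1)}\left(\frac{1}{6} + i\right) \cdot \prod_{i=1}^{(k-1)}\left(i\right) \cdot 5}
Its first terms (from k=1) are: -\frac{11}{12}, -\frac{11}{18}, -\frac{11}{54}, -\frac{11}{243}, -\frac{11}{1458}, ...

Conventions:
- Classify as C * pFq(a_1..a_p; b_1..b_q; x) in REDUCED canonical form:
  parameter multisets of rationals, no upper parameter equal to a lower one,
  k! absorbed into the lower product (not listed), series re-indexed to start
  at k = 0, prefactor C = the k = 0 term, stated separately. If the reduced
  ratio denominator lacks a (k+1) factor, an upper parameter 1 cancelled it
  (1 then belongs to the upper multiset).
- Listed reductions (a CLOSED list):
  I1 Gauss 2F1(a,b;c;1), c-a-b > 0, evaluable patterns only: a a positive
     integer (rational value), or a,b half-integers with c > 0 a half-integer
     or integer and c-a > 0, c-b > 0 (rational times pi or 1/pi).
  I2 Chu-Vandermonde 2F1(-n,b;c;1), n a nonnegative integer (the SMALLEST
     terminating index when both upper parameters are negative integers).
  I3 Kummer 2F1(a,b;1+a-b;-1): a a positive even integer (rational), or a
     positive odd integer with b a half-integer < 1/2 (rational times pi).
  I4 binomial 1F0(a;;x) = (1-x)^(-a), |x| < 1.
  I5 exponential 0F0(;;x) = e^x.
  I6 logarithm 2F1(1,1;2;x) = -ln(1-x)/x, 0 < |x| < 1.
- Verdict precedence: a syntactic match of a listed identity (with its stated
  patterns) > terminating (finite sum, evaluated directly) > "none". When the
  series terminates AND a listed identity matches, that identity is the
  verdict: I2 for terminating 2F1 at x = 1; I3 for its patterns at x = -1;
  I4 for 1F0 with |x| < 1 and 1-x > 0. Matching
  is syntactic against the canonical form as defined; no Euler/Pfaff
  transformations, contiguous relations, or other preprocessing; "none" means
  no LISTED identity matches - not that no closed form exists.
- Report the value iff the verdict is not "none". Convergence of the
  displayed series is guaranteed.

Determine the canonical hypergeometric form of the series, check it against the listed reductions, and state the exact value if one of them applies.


Reduced: x = \frac{2}{3}, 0F0, upper = {-}, lower = {-}, C = -\frac{11}{12}. Verdict: the exponential series (I5) matches (the 0F0 exponential series at x = \frac{2}{3}). Sum: \left(-\frac{11}{12}\right) \cdot e^{\frac{2}{3}}.

Structural cue: from the first term -\frac{11}{12}: the lower running product (C = -11/12, x = 2/3) is a rising factorial.
Consecutive-term ratio: r(k) = \frac{2}{3} * 1 / [(k+1)] - rational; roots negated = parameters, x = \frac{2}{3}, C = -\frac{11}{12}.


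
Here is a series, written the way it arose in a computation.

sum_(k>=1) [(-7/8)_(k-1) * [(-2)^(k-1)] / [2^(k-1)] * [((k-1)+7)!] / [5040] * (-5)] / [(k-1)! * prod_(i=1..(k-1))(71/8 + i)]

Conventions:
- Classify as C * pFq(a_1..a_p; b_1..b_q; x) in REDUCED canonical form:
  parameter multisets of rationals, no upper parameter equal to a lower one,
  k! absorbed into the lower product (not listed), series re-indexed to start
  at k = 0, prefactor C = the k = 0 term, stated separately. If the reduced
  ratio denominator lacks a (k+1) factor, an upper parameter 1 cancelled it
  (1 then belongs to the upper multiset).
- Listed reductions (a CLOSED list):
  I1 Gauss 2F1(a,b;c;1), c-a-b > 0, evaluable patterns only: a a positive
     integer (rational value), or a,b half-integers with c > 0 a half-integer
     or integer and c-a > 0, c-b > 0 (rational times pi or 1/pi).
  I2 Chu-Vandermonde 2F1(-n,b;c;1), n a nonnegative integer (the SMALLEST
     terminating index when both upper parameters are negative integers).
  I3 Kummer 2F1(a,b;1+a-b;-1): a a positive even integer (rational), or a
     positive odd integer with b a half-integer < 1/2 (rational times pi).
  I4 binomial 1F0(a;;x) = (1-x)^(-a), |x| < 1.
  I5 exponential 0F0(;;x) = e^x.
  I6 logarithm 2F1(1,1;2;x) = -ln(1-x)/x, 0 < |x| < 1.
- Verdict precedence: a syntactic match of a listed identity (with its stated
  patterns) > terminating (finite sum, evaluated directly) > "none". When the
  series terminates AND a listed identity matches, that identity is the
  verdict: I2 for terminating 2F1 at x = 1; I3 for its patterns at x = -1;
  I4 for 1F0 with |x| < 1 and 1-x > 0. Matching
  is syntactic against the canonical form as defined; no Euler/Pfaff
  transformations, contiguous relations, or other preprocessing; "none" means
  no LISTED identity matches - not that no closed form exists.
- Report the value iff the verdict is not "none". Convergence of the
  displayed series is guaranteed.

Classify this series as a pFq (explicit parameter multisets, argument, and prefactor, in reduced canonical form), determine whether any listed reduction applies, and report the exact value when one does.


Key observation: x = (-1) and the factorial ratio (C = -5) (k+a-1)!/(a-1)! is a rising factorial (a)_k.
Consecutive-term ratio: r(k) = (-1) * (k-7/8) (k+8) / [(k+79/8) (k+1)] - poly over poly, x = (-1) from leading terms; C = -5 at k = 0.

With C = -5: the canonical form is 2F1(-7/8, 8; 79/8; -1). Verdict: Kummer (I3) applies (x = -1; c = 79/8 equals 1+a-b for upper {-7/8, 8}: listed pattern). Sum: -550605/65536.


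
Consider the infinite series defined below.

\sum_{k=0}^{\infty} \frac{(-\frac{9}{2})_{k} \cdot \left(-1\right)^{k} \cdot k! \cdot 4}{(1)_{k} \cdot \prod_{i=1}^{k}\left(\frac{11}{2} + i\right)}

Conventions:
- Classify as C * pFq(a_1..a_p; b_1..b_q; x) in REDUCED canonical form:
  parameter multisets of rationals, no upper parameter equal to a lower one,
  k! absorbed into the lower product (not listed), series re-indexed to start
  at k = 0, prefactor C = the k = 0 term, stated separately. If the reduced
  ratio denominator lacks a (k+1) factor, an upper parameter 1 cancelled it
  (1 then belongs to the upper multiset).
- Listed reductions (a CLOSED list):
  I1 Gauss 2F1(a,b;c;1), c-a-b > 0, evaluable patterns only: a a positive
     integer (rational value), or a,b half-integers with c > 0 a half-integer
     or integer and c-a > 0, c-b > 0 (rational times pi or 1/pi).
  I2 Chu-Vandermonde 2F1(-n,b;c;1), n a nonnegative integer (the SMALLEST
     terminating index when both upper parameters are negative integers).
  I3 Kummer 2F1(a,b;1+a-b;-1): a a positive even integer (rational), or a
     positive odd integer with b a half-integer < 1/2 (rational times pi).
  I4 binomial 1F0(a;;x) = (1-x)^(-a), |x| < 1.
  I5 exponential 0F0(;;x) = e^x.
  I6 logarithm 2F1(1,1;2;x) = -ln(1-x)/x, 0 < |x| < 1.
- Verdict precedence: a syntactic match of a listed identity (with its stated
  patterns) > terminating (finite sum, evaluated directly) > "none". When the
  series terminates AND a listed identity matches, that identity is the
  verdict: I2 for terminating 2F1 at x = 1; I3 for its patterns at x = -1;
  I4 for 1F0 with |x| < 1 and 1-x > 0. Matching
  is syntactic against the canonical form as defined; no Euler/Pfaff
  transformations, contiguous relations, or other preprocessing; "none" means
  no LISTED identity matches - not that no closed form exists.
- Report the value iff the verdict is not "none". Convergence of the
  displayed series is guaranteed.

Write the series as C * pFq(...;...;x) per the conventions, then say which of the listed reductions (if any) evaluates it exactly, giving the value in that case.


Prefactor 4, argument -1: 2F1 with upper {-\frac{9}{2}, 1} over lower {\frac{13}{2}}. Verdict (x = -1): the Kummer evaluation I3 applies (x = -1; c = \frac{13}{2} equals 1+a-b for upper {-\frac{9}{2}, 1}: listed pattern). Hence: \frac{693}{256} \cdot \pi.

Key step: x = -1 and the factorial ratio (prefactor 4) (k+a-1)!/(a-1)! is a rising factorial (a)_k.
Adjacent-term ratio: r(k) = -1 * (k-\frac{9}{2}) (k+1) / [(k+\frac{13}{2}) (k+1)] - rational in k, leading ratio -1; with t_0 = 4, classification follows.


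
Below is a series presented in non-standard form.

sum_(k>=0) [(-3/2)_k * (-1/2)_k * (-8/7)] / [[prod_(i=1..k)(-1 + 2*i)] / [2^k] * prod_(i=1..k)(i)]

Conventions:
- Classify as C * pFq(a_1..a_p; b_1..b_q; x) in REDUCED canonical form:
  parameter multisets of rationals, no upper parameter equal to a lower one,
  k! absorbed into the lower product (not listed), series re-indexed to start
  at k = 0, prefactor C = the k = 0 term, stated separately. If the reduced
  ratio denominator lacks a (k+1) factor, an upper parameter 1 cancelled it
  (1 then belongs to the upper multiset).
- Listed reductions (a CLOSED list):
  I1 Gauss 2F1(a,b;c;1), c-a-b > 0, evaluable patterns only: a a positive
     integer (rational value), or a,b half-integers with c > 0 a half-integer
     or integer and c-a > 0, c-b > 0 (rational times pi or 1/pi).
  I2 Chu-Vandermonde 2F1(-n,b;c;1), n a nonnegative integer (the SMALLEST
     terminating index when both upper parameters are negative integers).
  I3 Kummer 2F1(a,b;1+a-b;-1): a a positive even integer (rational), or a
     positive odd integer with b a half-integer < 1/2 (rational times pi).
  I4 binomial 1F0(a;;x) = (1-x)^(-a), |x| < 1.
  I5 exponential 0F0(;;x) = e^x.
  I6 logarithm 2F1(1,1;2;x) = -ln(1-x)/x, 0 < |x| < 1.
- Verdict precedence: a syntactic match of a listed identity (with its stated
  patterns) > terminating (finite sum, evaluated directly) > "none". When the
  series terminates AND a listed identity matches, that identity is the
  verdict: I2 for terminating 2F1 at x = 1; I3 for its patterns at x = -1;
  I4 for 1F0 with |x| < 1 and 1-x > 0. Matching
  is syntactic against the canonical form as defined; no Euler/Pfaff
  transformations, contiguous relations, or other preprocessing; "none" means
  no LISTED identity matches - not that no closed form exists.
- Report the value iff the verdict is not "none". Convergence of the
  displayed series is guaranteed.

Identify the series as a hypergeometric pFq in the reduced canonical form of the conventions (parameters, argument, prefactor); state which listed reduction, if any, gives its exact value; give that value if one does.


With C = -8/7: the canonical form is 2F1(-3/2, -1/2; 1/2; 1). Verdict: Gauss (I1, half-integer pattern) fires (x = 1; upper {-3/2, -1/2} half-integers, c = 1/2 in the evaluable pattern). Its exact value is (-6/7) * pi.

The tell: from the first term -8/7: the product of the first k integers (C = -8/7, x = 1) is k!.
Ratio: r(k) = 1 * (k-3/2) (k-1/2) / [(k+1/2) (k+1)] - rational in k, leading ratio 1; with t_0 = -8/7, classification follows.


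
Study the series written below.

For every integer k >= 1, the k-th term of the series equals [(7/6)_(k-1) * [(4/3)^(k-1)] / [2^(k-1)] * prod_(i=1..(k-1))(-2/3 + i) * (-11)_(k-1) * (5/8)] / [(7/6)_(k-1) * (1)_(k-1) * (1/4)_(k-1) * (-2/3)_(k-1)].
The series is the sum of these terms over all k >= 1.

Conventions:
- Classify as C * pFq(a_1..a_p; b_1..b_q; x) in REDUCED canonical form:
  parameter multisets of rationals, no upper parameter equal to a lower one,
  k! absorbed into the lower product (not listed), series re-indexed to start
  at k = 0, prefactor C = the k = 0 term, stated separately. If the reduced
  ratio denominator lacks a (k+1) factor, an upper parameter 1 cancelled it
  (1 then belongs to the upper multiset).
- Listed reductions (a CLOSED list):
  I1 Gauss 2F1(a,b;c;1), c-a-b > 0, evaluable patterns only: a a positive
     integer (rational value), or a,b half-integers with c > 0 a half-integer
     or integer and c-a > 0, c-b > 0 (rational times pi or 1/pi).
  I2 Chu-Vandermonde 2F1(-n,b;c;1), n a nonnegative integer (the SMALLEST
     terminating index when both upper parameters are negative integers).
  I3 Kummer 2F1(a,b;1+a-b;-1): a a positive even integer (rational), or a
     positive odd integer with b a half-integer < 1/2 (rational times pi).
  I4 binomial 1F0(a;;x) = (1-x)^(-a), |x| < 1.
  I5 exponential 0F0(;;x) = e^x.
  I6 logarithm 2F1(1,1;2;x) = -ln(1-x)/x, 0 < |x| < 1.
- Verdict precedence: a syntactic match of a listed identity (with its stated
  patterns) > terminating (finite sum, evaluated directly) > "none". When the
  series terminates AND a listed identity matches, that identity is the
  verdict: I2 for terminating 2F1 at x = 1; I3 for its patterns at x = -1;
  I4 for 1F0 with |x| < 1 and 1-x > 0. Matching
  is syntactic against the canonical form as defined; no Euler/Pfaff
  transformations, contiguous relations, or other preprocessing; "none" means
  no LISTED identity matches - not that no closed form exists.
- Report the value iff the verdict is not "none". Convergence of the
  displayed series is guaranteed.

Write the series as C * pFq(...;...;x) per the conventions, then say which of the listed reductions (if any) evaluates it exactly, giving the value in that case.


The tell: t_0 = 5/8 here, and (1)_k (C = 5/8, x = 2/3) is k! itself.
Step ratio: r(k) = (2/3) * (k-11) (k+1/3) / [(k-2/3) (k+1/4) (k+1)] - poly over poly, x = (2/3) from leading terms; C = 5/8 at k = 0.

Classification (C = 5/8): 2F2 with upper {-11, 1/3}, lower {-2/3, 1/4}, argument x = 2/3. Verdict: terminating - the sum ends at index 11 because -11 is a negative integer; exact evaluation follows. Value: -6910124898672938357/2148401238196613400.


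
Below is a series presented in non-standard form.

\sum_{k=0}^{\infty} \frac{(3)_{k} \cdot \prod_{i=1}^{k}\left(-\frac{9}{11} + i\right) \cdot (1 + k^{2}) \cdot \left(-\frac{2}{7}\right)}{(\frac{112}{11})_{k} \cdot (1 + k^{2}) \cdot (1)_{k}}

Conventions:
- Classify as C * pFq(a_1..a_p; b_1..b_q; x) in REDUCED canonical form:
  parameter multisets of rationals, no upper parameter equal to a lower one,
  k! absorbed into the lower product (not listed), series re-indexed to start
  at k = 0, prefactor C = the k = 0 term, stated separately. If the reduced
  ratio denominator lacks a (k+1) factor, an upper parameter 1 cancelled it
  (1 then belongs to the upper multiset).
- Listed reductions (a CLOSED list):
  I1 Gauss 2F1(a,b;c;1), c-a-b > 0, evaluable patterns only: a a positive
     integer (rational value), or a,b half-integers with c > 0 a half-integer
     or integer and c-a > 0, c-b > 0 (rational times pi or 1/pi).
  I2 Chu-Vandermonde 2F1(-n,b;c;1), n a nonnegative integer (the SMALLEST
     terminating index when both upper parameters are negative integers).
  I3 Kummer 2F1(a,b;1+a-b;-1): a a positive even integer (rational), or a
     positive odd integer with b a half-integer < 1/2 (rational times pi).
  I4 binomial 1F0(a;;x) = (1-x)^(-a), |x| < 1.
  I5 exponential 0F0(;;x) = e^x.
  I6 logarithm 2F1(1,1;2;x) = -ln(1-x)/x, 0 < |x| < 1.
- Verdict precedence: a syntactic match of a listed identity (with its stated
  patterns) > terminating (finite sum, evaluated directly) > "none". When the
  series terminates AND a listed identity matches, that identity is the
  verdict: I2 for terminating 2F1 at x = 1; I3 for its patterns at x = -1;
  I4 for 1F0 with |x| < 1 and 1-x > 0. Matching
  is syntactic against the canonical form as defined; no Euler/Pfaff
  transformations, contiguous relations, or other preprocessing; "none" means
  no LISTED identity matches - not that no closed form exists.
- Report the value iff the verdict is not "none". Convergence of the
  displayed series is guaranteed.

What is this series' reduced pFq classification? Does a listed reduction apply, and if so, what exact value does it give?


The series (x = 1) is 2F1: upper {\frac{2}{11}, 3}, lower {\frac{112}{11}}, prefactor -\frac{2}{7}. Verdict at x = 1: the Gauss summation I1 matches (x = 1: the Gamma ratio telescopes since c-a-b = 7 > 0 and a = 3 in Z>0). Hence: -\frac{39895}{130438}.

Key step: t_0 = -\frac{2}{7} here, and k^2 + 1 divides numerator and denominator alike; prefactor -2/7 after cancelling.
Consecutive-term ratio: r(k) = 1 * (k+\frac{2}{11}) (k+3) / [(k+\frac{112}{11}) (k+1)] - poly over poly, x = 1 from leading terms; C = -\frac{2}{7} at k = 0.


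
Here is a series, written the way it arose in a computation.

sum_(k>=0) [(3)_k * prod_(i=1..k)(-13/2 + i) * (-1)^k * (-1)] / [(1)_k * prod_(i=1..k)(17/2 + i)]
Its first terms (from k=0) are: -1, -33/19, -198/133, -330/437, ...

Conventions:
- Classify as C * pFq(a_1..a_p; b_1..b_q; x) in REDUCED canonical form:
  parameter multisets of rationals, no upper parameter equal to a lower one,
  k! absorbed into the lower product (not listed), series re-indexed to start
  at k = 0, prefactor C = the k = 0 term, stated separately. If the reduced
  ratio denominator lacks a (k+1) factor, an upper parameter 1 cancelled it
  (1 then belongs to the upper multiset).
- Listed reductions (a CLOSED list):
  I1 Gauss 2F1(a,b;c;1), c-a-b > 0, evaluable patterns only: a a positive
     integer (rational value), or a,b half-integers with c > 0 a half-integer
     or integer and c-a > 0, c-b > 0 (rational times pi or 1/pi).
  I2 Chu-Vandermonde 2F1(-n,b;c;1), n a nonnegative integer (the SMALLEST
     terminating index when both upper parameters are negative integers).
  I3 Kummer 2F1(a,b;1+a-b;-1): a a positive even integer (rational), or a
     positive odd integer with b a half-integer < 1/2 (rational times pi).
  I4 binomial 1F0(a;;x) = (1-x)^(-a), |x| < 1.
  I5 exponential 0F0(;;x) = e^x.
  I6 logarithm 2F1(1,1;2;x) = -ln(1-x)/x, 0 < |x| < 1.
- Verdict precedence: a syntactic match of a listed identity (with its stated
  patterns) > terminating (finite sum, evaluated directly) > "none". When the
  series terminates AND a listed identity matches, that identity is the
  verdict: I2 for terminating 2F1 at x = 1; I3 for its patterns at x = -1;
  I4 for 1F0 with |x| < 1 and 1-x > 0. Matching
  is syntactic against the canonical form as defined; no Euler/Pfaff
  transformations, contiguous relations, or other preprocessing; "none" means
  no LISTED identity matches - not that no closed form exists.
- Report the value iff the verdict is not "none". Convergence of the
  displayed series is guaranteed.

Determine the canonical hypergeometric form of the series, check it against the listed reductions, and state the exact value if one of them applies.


The series (x = -1) is 2F1: upper {-11/2, 3}, lower {19/2}, prefactor -1. Verdict: the Kummer evaluation I3 fires (x = -1; c = 19/2 equals 1+a-b for upper {-11/2, 3}: listed pattern). Exact value: (-109395/65536) * pi.

Structural cue: t_0 = -1 here, and the running product (prefactor -1) telescopes to a rising factorial.
Term ratio: r(k) = (-1) * (k-11/2) (k+3) / [(k+19/2) (k+1)] ; factor over Q: parameters, x = (-1), and C = -1.


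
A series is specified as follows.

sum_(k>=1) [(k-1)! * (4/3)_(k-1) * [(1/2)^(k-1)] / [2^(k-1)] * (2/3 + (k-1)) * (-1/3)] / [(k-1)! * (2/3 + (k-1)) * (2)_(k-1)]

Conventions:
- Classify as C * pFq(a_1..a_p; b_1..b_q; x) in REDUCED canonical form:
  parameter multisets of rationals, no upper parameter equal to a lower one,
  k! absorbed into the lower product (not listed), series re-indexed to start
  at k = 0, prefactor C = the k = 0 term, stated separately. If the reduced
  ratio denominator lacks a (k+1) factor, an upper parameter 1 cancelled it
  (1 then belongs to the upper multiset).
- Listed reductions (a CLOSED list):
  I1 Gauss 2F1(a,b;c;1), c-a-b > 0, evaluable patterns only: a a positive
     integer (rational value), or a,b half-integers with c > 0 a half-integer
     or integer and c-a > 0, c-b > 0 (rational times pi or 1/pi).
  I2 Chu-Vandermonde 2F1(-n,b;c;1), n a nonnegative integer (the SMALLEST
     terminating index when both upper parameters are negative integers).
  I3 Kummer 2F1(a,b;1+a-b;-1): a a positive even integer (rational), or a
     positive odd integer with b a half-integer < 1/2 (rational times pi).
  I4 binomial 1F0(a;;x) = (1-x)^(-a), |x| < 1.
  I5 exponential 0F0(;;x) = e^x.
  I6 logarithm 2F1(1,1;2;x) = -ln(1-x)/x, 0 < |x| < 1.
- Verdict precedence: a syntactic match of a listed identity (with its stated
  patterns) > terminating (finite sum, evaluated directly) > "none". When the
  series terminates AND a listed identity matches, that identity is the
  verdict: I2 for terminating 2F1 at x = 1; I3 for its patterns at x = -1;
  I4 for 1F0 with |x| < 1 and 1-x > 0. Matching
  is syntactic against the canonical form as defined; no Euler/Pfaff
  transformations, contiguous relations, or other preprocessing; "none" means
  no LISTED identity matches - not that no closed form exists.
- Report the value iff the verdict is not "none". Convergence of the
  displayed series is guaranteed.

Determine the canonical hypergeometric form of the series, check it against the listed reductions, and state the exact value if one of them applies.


Reduced: x = 1/4, 2F1, upper = {1, 4/3}, lower = {2}, C = -1/3. Verdict: none. Every listed pattern misses the 2F1 form at 1/4, upper {1, 4/3}.

Structural cue: with t_0 = -1/3, the factorial ratio (C = -1/3, x = 1/4) (k+a-1)!/(a-1)! is a rising factorial (a)_k.
Adjacent-term ratio: r(k) = (1/4) * (k+1) (k+4/3) / [(k+2) (k+1)] - rational in k. x = (1/4); t_0 = -1/3; negate the roots.


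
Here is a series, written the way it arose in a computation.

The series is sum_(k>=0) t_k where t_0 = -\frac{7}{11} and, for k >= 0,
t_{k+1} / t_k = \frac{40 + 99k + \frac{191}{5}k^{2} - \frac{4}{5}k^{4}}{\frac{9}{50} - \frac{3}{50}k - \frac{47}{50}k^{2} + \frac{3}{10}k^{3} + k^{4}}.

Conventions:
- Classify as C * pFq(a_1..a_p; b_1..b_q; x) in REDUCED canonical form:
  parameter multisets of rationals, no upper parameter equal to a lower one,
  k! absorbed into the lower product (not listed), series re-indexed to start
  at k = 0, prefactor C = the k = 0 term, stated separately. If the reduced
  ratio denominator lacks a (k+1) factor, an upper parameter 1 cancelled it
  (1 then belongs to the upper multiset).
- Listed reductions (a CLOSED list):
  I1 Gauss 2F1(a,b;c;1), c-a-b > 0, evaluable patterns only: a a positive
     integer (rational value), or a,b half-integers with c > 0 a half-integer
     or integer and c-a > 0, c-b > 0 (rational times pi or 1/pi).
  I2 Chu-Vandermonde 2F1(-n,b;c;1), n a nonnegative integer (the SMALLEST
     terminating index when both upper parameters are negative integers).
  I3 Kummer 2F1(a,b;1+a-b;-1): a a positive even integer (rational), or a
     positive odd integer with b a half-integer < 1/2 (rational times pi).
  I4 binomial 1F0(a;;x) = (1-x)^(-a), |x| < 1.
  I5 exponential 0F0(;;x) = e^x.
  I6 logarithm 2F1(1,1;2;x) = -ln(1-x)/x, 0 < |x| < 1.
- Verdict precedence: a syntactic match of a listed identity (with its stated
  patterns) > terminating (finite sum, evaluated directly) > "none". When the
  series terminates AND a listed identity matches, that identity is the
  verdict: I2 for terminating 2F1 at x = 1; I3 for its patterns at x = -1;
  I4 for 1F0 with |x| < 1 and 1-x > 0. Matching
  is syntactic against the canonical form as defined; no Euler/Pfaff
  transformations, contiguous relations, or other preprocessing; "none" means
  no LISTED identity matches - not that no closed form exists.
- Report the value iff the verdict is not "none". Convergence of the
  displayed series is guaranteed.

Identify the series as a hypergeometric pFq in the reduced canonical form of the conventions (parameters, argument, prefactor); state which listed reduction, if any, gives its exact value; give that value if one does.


The tell: x = -\frac{4}{5} and cancel k + 1/2 from the displayed ratio first; then prefactor -7/11.
Consecutive-term ratio: r(k) = -\frac{4}{5} * (k-8) (k+\frac{5}{2}) (k+5) / [(k-\frac{3}{5}) (k-\frac{3}{5}) (k+1)] - rational in k, leading ratio -\frac{4}{5}; with t_0 = -\frac{7}{11}, classification follows.

Canonical form: C = -\frac{7}{11} times 3F2 with upper {-8, \frac{5}{2}, 5}, lower {-\frac{3}{5}, -\frac{3}{5}}, x = -\frac{4}{5}. Verdict: terminating. (-8)_k vanishes past k = 8, leaving a 9-term sum, computed directly. Its exact value is -\frac{3260562442902569}{22659912}.


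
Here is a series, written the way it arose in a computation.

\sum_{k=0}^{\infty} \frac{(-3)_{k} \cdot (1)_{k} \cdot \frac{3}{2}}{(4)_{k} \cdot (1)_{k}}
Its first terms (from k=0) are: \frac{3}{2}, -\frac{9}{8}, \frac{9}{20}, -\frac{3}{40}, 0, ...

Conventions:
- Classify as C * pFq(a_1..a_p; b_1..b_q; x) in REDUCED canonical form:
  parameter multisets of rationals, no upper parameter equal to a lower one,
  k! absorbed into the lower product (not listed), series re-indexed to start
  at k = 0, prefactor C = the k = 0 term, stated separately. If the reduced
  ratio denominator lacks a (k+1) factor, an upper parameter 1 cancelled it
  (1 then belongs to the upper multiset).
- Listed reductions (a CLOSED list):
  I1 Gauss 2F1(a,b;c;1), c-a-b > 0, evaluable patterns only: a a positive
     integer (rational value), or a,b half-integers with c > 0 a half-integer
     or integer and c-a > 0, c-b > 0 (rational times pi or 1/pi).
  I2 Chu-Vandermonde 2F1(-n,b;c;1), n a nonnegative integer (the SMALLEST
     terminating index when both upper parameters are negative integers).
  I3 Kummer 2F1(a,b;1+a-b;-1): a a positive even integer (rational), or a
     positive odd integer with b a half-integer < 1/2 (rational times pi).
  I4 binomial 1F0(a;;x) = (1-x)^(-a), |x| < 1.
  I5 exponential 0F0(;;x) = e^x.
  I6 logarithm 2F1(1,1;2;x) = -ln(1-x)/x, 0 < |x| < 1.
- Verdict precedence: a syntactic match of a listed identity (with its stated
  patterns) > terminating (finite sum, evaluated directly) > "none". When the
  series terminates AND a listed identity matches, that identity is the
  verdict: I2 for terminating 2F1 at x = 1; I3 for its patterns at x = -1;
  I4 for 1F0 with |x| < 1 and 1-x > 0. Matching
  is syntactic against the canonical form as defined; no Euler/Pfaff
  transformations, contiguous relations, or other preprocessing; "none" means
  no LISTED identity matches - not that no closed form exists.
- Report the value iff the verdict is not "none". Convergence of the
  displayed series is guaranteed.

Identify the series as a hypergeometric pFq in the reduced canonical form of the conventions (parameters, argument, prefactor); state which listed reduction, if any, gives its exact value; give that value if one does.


The tell: t_0 being \frac{3}{2}, (1)_k (C = 3/2) is k! itself.
Consecutive-term ratio: r(k) = 1 * (k-3) (k+1) / [(k+4) (k+1)] - rational; roots negated = parameters, x = 1, C = \frac{3}{2}.

With C = \frac{3}{2}: the canonical form is 2F1(-3, 1; 4; 1). Verdict: the Chu-Vandermonde identity I2 matches (terminating 2F1 at x = 1 with n = 3, b = 1, c = 4). Hence: \frac{3}{4}.


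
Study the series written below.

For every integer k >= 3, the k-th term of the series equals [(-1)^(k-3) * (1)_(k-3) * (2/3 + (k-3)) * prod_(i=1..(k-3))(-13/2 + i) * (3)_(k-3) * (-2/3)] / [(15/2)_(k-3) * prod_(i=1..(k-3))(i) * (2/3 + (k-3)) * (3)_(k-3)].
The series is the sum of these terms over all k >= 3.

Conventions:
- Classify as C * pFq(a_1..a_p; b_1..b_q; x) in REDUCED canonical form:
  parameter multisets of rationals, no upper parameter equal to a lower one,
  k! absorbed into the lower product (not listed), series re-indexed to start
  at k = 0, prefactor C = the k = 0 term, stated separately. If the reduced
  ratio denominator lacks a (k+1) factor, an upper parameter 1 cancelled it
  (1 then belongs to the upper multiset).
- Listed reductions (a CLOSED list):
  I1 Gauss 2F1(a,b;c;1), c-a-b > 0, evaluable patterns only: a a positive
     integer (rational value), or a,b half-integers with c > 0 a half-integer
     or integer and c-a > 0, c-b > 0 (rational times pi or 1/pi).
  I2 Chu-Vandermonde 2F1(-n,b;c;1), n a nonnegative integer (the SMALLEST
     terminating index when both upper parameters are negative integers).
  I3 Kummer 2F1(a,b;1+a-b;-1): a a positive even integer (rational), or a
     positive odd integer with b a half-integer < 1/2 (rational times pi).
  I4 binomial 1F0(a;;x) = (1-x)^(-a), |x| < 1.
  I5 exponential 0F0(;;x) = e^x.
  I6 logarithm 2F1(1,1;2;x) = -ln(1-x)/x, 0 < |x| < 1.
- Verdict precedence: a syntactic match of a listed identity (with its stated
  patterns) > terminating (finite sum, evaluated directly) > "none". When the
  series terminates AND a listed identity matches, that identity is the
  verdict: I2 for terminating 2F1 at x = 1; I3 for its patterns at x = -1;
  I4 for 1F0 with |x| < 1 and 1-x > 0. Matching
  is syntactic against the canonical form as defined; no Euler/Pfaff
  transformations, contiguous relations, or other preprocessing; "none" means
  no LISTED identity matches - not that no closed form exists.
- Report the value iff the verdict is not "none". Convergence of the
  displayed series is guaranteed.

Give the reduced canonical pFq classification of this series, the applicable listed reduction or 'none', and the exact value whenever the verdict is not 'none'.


The series (x = -1) is 2F1: upper {-11/2, 1}, lower {15/2}, prefactor -2/3. Verdict: Kummer (I3) applies (x = -1; c = 15/2 equals 1+a-b for upper {-11/2, 1}: listed pattern). Exact value: (-1001/2048) * pi.

Structural cue: with t_0 = -2/3, the parameter 3 appears in both the upper and lower lists and cancels (alongside the other common factor).
Step ratio: r(k) = (-1) * (k-11/2) (k+1) / [(k+15/2) (k+1)] - rational in k, leading ratio (-1); with t_0 = -2/3, classification follows.


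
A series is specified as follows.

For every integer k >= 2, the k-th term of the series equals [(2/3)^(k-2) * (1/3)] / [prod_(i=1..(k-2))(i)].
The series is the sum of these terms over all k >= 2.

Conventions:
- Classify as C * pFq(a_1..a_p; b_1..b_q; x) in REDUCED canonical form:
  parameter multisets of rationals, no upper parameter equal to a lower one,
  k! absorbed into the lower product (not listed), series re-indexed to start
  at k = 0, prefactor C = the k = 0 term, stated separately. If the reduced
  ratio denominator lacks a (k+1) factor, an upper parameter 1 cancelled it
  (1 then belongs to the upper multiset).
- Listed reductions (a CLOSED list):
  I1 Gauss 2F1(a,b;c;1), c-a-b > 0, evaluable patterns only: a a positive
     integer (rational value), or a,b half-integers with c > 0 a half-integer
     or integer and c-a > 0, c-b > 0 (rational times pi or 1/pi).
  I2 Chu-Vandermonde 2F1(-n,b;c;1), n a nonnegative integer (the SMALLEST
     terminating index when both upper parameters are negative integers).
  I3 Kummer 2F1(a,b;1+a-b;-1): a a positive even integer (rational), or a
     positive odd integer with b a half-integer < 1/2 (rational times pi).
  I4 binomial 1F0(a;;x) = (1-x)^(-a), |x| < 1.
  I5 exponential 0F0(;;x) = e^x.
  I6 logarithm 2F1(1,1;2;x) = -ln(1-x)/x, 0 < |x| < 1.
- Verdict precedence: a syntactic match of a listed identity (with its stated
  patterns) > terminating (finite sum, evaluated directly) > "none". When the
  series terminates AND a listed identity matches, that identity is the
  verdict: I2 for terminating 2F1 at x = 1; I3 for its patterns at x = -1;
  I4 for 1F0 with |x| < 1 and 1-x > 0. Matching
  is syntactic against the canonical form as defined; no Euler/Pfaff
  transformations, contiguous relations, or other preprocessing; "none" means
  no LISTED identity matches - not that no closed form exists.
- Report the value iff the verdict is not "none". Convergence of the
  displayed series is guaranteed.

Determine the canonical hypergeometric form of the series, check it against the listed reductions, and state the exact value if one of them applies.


First insight: t_0 = 1/3 here, and the product of the first k integers (C = 1/3) is k!.
Term ratio: r(k) = (2/3) * 1 / [(k+1)] - poly over poly, x = (2/3) from leading terms; C = 1/3 at k = 0.

Reduced: x = 2/3, 0F0, upper = {-}, lower = {-}, C = 1/3. Verdict (x = 2/3): the exponential series (I5) applies (the 0F0 exponential series at x = 2/3). Value: (1/3) * e^(2/3).


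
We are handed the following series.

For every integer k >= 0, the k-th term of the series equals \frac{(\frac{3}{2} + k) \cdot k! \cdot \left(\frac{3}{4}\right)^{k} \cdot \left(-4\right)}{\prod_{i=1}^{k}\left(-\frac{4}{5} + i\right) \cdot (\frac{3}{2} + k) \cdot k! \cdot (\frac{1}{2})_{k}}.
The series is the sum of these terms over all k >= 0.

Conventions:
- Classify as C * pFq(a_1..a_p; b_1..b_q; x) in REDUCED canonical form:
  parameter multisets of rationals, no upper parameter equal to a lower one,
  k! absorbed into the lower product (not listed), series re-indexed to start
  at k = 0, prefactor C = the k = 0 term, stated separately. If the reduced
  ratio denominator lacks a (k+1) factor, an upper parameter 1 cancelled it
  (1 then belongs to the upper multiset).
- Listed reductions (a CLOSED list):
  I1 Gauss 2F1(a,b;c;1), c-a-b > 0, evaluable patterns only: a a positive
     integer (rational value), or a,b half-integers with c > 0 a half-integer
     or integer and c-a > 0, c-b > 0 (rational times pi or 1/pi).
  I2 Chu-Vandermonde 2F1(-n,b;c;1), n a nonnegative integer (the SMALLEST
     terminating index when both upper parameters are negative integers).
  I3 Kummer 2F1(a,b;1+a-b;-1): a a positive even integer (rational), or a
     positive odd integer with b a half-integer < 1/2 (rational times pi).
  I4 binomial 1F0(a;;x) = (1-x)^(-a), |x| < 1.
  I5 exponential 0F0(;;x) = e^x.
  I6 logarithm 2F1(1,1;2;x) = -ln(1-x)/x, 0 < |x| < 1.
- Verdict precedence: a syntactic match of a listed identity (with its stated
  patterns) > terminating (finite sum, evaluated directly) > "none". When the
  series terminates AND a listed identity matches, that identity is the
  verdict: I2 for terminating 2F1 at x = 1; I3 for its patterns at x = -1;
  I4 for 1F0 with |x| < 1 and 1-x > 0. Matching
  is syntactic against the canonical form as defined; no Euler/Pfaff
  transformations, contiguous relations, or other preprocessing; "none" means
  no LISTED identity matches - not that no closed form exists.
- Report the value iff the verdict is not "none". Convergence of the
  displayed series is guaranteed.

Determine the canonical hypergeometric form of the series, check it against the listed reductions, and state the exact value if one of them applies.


The series (x = \frac{3}{4}) is 1F2: upper {1}, lower {\frac{1}{5}, \frac{1}{2}}, prefactor -4. Verdict: none (x = \frac{3}{4}): each listed identity misses the multisets {1} ; {\frac{1}{5}, \frac{1}{2}}.

The tell: x = \frac{3}{4} and the lower running product (C = -4, x = 3/4) is a rising factorial.
Ratio: r(k) = \frac{3}{4} * (k+1) / [(k+\frac{1}{5}) (k+\frac{1}{2}) (k+1)] - rational; roots negated = parameters, x = \frac{3}{4}, C = -4.


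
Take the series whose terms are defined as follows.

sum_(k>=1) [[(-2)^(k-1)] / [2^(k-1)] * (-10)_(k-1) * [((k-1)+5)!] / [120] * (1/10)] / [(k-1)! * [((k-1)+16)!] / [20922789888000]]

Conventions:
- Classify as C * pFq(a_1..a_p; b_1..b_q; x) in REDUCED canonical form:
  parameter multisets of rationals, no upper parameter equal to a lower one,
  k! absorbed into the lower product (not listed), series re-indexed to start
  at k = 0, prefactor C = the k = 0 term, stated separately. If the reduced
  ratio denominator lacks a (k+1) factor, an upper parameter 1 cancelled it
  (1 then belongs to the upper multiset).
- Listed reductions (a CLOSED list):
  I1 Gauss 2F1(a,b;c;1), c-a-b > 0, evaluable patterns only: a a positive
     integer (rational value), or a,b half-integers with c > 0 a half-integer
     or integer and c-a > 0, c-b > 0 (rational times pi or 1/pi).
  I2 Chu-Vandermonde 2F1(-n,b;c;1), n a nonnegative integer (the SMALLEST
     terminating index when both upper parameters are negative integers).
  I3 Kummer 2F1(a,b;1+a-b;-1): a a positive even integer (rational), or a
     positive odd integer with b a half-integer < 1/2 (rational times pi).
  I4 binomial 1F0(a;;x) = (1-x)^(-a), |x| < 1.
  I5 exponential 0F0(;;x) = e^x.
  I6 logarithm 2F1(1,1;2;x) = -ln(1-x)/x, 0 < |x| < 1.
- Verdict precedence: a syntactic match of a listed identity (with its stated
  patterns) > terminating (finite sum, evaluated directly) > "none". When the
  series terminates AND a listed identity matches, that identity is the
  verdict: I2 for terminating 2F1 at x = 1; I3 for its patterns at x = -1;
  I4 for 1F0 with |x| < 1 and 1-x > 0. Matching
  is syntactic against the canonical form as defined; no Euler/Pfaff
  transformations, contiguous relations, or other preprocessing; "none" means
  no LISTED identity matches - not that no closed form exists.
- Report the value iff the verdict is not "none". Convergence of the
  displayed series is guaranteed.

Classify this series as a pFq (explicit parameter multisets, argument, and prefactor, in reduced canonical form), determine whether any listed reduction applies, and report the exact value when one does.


First insight: t_0 = 1/10 here, and the factorial ratio (C = 1/10, x = -1) (k+a-1)!/(a-1)! is a rising factorial (a)_k.
Ratio: r(k) = (-1) * (k-10) (k+6) / [(k+17) (k+1)] - rational; roots negated = parameters, x = (-1), C = 1/10.

With C = 1/10: the canonical form is 2F1(-10, 6; 17; -1). Verdict (x = -1): Kummer's theorem (I3) applies (x = -1; c = 17 equals 1+a-b for upper {-10, 6}: listed pattern). Exact value: 14/5.


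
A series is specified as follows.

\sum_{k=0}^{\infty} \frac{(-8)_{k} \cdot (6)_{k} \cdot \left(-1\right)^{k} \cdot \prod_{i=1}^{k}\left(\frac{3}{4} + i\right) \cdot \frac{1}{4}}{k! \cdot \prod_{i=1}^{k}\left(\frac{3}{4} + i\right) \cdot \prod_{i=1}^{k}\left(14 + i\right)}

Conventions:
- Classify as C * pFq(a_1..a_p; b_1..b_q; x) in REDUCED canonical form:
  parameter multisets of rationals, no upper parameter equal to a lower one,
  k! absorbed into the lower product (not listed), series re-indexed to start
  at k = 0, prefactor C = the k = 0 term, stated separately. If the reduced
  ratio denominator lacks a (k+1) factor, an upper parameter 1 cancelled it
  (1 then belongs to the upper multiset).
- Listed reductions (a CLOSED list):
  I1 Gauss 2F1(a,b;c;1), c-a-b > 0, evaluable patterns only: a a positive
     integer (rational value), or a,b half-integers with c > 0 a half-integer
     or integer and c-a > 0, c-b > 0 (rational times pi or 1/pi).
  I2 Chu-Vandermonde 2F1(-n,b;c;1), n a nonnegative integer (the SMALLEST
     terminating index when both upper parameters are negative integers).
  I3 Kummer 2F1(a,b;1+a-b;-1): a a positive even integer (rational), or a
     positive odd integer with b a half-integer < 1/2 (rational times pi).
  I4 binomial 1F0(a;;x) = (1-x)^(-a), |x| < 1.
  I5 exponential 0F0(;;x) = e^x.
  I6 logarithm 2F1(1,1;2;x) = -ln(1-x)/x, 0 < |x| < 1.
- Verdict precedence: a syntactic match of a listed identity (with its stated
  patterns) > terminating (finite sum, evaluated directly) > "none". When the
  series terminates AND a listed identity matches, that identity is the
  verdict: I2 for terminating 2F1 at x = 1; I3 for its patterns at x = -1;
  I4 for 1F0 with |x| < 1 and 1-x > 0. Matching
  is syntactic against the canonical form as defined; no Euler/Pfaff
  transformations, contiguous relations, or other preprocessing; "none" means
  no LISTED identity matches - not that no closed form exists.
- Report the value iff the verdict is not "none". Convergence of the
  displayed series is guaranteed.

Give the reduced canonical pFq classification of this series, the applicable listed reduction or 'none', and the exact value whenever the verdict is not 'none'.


Key observation: from the first term \frac{1}{4}: the running product (prefactor 1/4) telescopes to a rising factorial.
Adjacent-term ratio: r(k) = -1 * (k-8) (k+6) / [(k+15) (k+1)] - rational; roots negated = parameters, x = -1, C = \frac{1}{4}.

Classification (C = \frac{1}{4}): 2F1 with upper {-8, 6}, lower {15}, argument x = -1. Verdict: this is Kummer (I3) (x = -1; c = 15 equals 1+a-b for upper {-8, 6}: listed pattern). Exact value: \frac{91}{20}.
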